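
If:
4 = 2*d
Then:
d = 2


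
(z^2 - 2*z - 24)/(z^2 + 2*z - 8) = (z - 6)/(z - 2)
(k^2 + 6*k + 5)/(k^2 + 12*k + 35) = (k + 1)/(k + 7)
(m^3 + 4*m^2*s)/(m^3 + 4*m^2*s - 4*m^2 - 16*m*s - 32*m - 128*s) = m^2/(m^2 - 4*m - 32)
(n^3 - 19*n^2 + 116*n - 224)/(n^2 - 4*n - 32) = (n^2 - 11*n + 28)/(n + 4)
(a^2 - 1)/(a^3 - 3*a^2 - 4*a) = (a - 1)/(a*(a - 4))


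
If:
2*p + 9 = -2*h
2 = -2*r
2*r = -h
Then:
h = 2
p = -13/2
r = -1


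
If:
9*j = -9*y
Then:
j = -y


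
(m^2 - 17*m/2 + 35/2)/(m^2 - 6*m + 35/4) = 2*(m - 5)/(2*m - 5)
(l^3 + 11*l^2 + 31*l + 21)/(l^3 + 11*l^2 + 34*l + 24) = (l^2 + 10*l + 21)/(l^2 + 10*l + 24)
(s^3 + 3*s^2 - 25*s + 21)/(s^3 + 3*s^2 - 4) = (s^2 + 4*s - 21)/(s^2 + 4*s + 4)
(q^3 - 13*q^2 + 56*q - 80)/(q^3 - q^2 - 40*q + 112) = (q - 5)/(q + 7)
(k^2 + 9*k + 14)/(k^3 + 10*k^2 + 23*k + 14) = 1/(k + 1)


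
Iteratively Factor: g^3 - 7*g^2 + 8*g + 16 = (g + 1)*(g^2 - 8*g + 16) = (g - 4)*(g + 1)*(g - 4)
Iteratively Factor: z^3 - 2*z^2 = (z)*(z^2 - 2*z) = z*(z - 2)*(z)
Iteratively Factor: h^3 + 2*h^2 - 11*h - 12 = (h + 4)*(h^2 - 2*h - 3) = (h - 3)*(h + 4)*(h + 1)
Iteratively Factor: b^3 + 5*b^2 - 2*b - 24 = (b - 2)*(b^2 + 7*b + 12) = (b - 2)*(b + 3)*(b + 4)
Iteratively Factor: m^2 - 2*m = (m)*(m - 2)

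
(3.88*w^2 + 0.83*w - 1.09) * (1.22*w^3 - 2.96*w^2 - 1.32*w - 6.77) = 4.7336*w^5 - 10.4722*w^4 - 8.9082*w^3 - 24.1368*w^2 - 4.1803*w + 7.3793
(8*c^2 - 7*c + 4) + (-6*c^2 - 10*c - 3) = 2*c^2 - 17*c + 1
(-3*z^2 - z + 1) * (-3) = 9*z^2 + 3*z - 3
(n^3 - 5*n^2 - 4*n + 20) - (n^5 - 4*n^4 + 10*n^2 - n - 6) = -n^5 + 4*n^4 + n^3 - 15*n^2 - 3*n + 26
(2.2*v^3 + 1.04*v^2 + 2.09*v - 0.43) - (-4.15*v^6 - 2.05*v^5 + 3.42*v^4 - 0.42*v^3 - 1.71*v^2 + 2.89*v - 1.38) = 4.15*v^6 + 2.05*v^5 - 3.42*v^4 + 2.62*v^3 + 2.75*v^2 - 0.8*v + 0.95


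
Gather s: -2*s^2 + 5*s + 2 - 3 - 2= -2*s^2 + 5*s - 3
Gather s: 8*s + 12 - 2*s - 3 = 6*s + 9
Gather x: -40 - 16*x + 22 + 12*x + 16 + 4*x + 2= 0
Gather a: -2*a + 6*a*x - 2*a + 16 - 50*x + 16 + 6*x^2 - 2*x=a*(6*x - 4) + 6*x^2 - 52*x + 32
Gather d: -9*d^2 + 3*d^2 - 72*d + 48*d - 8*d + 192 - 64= -6*d^2 - 32*d + 128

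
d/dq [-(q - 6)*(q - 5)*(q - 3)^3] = -5*q^4 + 80*q^3 - 468*q^2 + 1188*q - 1107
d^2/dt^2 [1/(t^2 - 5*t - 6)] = 2*(t^2 - 5*t - (2*t - 5)^2 - 6)/(-t^2 + 5*t + 6)^3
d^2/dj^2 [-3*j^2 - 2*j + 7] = -6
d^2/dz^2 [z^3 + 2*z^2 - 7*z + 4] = 6*z + 4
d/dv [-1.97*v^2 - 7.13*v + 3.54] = -3.94*v - 7.13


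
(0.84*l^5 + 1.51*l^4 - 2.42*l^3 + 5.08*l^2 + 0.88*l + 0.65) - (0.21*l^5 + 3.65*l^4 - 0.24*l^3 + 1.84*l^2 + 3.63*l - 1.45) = 0.63*l^5 - 2.14*l^4 - 2.18*l^3 + 3.24*l^2 - 2.75*l + 2.1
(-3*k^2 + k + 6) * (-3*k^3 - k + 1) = 9*k^5 - 3*k^4 - 15*k^3 - 4*k^2 - 5*k + 6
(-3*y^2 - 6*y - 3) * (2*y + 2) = -6*y^3 - 18*y^2 - 18*y - 6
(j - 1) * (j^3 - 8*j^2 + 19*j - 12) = j^4 - 9*j^3 + 27*j^2 - 31*j + 12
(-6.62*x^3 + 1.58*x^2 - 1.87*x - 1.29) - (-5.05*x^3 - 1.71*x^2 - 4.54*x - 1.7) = -1.57*x^3 + 3.29*x^2 + 2.67*x + 0.41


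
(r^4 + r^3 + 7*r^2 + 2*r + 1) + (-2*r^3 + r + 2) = r^4 - r^3 + 7*r^2 + 3*r + 3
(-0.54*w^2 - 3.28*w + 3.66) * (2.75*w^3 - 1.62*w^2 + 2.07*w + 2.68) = -1.485*w^5 - 8.1452*w^4 + 14.2608*w^3 - 14.166*w^2 - 1.2142*w + 9.8088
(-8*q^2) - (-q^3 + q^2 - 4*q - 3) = q^3 - 9*q^2 + 4*q + 3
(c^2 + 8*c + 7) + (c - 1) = c^2 + 9*c + 6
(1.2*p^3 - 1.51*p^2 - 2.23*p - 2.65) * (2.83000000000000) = 3.396*p^3 - 4.2733*p^2 - 6.3109*p - 7.4995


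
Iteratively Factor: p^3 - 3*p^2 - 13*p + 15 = (p + 3)*(p^2 - 6*p + 5) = (p - 5)*(p + 3)*(p - 1)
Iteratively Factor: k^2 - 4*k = (k - 4)*(k)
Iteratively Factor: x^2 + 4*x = (x)*(x + 4)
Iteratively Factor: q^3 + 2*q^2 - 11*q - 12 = (q + 1)*(q^2 + q - 12) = (q + 1)*(q + 4)*(q - 3)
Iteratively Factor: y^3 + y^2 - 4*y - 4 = (y - 2)*(y^2 + 3*y + 2) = (y - 2)*(y + 1)*(y + 2)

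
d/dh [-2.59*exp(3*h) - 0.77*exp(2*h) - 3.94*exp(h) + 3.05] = (-7.77*exp(2*h) - 1.54*exp(h) - 3.94)*exp(h)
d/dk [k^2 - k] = 2*k - 1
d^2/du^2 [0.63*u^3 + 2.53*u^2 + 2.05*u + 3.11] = 3.78*u + 5.06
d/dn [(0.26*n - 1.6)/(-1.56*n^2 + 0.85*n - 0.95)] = (0.4056*n^2 - 4.992*n + 1.113)/(2.4336*n^4 - 2.652*n^3 + 3.6865*n^2 - 1.615*n + 0.9025)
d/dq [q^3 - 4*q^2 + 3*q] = 3*q^2 - 8*q + 3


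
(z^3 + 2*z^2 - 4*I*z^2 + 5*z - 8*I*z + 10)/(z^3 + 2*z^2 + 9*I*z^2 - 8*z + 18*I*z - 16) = (z - 5*I)/(z + 8*I)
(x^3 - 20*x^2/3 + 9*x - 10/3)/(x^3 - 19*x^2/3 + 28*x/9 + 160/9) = 3*(3*x^2 - 5*x + 2)/(9*x^2 - 12*x - 32)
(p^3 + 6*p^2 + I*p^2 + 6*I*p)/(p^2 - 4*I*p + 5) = p*(p + 6)/(p - 5*I)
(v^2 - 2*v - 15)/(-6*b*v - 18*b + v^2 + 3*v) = (v - 5)/(-6*b + v)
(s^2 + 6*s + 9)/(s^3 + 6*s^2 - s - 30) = (s + 3)/(s^2 + 3*s - 10)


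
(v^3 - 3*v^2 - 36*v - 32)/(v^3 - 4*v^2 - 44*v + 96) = (v^2 + 5*v + 4)/(v^2 + 4*v - 12)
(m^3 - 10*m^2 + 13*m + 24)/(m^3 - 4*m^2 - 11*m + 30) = (m^3 - 10*m^2 + 13*m + 24)/(m^3 - 4*m^2 - 11*m + 30)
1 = 1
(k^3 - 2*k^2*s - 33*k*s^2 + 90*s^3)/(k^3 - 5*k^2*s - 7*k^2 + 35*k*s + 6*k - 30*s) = (k^2 + 3*k*s - 18*s^2)/(k^2 - 7*k + 6)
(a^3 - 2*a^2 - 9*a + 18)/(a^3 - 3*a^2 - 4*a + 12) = (a + 3)/(a + 2)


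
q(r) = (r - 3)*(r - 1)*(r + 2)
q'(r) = (r - 3)*(r - 1) + (r - 3)*(r + 2) + (r - 1)*(r + 2)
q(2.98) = -0.20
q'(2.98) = 9.72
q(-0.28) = 7.22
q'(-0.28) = -3.64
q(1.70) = -3.37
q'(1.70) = -3.13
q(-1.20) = 7.39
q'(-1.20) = 4.12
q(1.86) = -3.78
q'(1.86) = -2.06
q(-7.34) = -460.50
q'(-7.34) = 185.99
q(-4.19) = -81.72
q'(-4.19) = 64.43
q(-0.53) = 7.94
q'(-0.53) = -2.04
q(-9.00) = -840.00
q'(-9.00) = 274.00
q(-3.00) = -24.00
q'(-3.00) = 34.00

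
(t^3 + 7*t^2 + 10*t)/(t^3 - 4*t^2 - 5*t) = (t^2 + 7*t + 10)/(t^2 - 4*t - 5)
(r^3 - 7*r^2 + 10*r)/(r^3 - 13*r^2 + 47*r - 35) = r*(r - 2)/(r^2 - 8*r + 7)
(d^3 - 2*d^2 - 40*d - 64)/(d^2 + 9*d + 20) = (d^2 - 6*d - 16)/(d + 5)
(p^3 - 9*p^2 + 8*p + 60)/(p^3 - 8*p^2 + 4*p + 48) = (p - 5)/(p - 4)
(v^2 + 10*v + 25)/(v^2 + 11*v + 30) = (v + 5)/(v + 6)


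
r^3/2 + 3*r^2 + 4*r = r*(r/2 + 1)*(r + 4)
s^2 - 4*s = s*(s - 4)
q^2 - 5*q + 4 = (q - 4)*(q - 1)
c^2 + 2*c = c*(c + 2)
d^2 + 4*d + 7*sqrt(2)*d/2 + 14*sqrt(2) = (d + 4)*(d + 7*sqrt(2)/2)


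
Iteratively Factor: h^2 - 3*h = (h - 3)*(h)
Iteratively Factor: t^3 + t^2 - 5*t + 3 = (t - 1)*(t^2 + 2*t - 3) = (t - 1)*(t + 3)*(t - 1)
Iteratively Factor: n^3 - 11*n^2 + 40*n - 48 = (n - 4)*(n^2 - 7*n + 12) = (n - 4)*(n - 3)*(n - 4)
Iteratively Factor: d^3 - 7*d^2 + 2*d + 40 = (d - 5)*(d^2 - 2*d - 8) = (d - 5)*(d - 4)*(d + 2)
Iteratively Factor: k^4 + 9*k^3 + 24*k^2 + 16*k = (k + 4)*(k^3 + 5*k^2 + 4*k) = k*(k + 4)*(k^2 + 5*k + 4) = k*(k + 1)*(k + 4)*(k + 4)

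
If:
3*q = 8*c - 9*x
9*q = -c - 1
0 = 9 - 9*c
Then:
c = 1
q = -2/9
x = 26/27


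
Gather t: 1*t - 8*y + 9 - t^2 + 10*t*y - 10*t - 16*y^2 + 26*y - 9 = -t^2 + t*(10*y - 9) - 16*y^2 + 18*y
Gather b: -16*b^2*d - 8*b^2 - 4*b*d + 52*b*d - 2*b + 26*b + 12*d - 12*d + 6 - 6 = b^2*(-16*d - 8) + b*(48*d + 24)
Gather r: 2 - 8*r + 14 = 16 - 8*r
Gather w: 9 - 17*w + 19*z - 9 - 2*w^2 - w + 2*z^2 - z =-2*w^2 - 18*w + 2*z^2 + 18*z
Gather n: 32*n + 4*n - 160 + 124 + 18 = 36*n - 18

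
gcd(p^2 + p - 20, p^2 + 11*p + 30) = p + 5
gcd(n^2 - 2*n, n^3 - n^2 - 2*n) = n^2 - 2*n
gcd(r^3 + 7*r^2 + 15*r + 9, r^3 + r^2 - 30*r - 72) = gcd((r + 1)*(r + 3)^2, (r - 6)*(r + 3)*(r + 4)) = r + 3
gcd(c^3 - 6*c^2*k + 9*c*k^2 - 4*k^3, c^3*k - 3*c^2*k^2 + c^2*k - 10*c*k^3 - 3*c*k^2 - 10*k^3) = 1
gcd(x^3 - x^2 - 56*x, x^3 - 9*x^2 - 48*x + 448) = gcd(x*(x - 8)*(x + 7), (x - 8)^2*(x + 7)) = x^2 - x - 56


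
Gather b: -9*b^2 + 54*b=-9*b^2 + 54*b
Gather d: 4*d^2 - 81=4*d^2 - 81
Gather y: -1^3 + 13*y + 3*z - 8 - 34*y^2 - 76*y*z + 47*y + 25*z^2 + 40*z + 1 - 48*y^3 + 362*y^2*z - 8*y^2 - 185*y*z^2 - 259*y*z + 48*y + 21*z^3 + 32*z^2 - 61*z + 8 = -48*y^3 + y^2*(362*z - 42) + y*(-185*z^2 - 335*z + 108) + 21*z^3 + 57*z^2 - 18*z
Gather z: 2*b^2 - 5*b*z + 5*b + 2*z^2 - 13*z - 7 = 2*b^2 + 5*b + 2*z^2 + z*(-5*b - 13) - 7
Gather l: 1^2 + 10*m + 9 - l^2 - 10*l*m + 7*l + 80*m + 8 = -l^2 + l*(7 - 10*m) + 90*m + 18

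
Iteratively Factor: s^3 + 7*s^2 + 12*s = (s + 3)*(s^2 + 4*s) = s*(s + 3)*(s + 4)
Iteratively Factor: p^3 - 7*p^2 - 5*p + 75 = (p - 5)*(p^2 - 2*p - 15) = (p - 5)*(p + 3)*(p - 5)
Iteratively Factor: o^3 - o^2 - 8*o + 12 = (o - 2)*(o^2 + o - 6) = (o - 2)^2*(o + 3)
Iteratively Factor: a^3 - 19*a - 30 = (a + 2)*(a^2 - 2*a - 15) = (a + 2)*(a + 3)*(a - 5)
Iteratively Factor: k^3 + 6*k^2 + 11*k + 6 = (k + 3)*(k^2 + 3*k + 2) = (k + 2)*(k + 3)*(k + 1)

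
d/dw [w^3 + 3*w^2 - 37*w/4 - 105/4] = 3*w^2 + 6*w - 37/4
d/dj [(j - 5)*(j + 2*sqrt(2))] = 2*j - 5 + 2*sqrt(2)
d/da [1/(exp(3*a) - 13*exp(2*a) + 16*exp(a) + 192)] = (-3*exp(2*a) + 26*exp(a) - 16)*exp(a)/(exp(3*a) - 13*exp(2*a) + 16*exp(a) + 192)^2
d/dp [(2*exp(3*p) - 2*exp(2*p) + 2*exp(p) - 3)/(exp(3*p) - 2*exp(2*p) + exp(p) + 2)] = (-2*exp(4*p) + 23*exp(2*p) - 20*exp(p) + 7)*exp(p)/(exp(6*p) - 4*exp(5*p) + 6*exp(4*p) - 7*exp(2*p) + 4*exp(p) + 4)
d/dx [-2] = 0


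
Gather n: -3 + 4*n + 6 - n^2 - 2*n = -n^2 + 2*n + 3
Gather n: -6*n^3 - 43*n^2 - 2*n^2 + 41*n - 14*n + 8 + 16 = -6*n^3 - 45*n^2 + 27*n + 24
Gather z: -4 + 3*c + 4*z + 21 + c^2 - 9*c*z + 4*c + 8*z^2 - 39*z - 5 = c^2 + 7*c + 8*z^2 + z*(-9*c - 35) + 12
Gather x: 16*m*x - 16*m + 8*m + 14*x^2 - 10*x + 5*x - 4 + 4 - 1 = -8*m + 14*x^2 + x*(16*m - 5) - 1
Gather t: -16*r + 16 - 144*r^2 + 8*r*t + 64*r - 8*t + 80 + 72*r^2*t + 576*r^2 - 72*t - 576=432*r^2 + 48*r + t*(72*r^2 + 8*r - 80) - 480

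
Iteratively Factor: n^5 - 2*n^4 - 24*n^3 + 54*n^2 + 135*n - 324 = (n + 4)*(n^4 - 6*n^3 + 54*n - 81) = (n + 3)*(n + 4)*(n^3 - 9*n^2 + 27*n - 27) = (n - 3)*(n + 3)*(n + 4)*(n^2 - 6*n + 9) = (n - 3)^2*(n + 3)*(n + 4)*(n - 3)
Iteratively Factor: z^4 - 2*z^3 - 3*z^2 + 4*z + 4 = (z + 1)*(z^3 - 3*z^2 + 4) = (z - 2)*(z + 1)*(z^2 - z - 2) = (z - 2)^2*(z + 1)*(z + 1)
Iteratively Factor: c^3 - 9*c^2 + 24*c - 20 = (c - 2)*(c^2 - 7*c + 10) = (c - 2)^2*(c - 5)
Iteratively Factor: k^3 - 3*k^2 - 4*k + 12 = (k - 2)*(k^2 - k - 6) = (k - 3)*(k - 2)*(k + 2)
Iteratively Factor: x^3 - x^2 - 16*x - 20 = (x + 2)*(x^2 - 3*x - 10) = (x + 2)^2*(x - 5)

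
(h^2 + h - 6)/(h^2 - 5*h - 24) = (h - 2)/(h - 8)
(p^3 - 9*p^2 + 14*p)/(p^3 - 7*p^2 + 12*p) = (p^2 - 9*p + 14)/(p^2 - 7*p + 12)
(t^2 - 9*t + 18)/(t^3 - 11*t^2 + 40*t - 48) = (t - 6)/(t^2 - 8*t + 16)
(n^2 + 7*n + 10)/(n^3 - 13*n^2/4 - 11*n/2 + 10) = 4*(n + 5)/(4*n^2 - 21*n + 20)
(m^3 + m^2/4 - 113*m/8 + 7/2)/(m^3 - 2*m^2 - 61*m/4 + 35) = (4*m - 1)/(2*(2*m - 5))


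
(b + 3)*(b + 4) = b^2 + 7*b + 12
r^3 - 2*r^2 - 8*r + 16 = (r - 2)*(r - 2*sqrt(2))*(r + 2*sqrt(2))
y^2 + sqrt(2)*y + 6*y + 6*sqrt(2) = (y + 6)*(y + sqrt(2))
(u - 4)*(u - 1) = u^2 - 5*u + 4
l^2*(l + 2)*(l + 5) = l^4 + 7*l^3 + 10*l^2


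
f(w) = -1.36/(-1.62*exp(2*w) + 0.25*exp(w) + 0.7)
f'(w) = -1.36*(3.24*exp(2*w) - 0.25*exp(w))/(-1.62*exp(2*w) + 0.25*exp(w) + 0.7)^2 = (0.34 - 4.4064*exp(w))*exp(w)/(-1.62*exp(2*w) + 0.25*exp(w) + 0.7)^2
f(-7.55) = -1.94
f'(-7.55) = 0.00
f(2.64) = 0.00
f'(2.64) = -0.01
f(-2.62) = -1.92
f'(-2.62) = 0.00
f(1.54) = 0.04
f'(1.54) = -0.08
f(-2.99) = -1.92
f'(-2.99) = 0.01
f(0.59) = 0.33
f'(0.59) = -0.81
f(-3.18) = -1.92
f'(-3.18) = 0.01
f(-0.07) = 2.86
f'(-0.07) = -15.56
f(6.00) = 0.00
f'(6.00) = 0.00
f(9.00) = 0.00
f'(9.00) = 0.00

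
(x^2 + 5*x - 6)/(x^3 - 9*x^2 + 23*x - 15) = (x + 6)/(x^2 - 8*x + 15)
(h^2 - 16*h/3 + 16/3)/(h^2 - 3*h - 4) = (h - 4/3)/(h + 1)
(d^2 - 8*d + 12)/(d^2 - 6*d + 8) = (d - 6)/(d - 4)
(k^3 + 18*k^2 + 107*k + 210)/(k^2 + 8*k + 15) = (k^2 + 13*k + 42)/(k + 3)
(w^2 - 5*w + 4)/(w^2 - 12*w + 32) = (w - 1)/(w - 8)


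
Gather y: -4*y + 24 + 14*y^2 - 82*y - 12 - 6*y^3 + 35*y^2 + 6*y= -6*y^3 + 49*y^2 - 80*y + 12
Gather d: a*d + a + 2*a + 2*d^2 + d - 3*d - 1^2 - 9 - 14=3*a + 2*d^2 + d*(a - 2) - 24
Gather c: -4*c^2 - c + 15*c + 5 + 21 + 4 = -4*c^2 + 14*c + 30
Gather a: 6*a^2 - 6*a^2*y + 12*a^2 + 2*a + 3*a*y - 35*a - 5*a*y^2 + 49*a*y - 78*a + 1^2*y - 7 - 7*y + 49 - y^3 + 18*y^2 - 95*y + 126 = a^2*(18 - 6*y) + a*(-5*y^2 + 52*y - 111) - y^3 + 18*y^2 - 101*y + 168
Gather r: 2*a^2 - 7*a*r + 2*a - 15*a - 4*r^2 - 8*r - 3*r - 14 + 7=2*a^2 - 13*a - 4*r^2 + r*(-7*a - 11) - 7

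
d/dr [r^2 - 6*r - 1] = 2*r - 6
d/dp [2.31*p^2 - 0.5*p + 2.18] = 4.62*p - 0.5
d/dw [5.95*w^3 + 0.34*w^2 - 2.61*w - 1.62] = 17.85*w^2 + 0.68*w - 2.61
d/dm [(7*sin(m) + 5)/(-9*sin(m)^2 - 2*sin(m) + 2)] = 3*(21*sin(m)^2 + 30*sin(m) + 8)*cos(m)/(9*sin(m)^2 + 2*sin(m) - 2)^2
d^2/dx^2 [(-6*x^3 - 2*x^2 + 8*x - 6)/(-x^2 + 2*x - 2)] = 4*(4*x^3 - 33*x^2 + 42*x - 6)/(x^6 - 6*x^5 + 18*x^4 - 32*x^3 + 36*x^2 - 24*x + 8)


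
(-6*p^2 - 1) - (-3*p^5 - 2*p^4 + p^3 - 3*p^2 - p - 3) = 3*p^5 + 2*p^4 - p^3 - 3*p^2 + p + 2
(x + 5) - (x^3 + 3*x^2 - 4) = -x^3 - 3*x^2 + x + 9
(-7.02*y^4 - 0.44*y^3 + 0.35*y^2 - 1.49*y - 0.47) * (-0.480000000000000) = 3.3696*y^4 + 0.2112*y^3 - 0.168*y^2 + 0.7152*y + 0.2256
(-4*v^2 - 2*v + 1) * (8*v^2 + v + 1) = -32*v^4 - 20*v^3 + 2*v^2 - v + 1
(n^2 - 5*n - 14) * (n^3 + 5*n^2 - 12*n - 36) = n^5 - 51*n^3 - 46*n^2 + 348*n + 504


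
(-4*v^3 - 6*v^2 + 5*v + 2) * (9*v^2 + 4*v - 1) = -36*v^5 - 70*v^4 + 25*v^3 + 44*v^2 + 3*v - 2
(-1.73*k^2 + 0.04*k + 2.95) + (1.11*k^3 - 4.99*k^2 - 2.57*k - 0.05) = 1.11*k^3 - 6.72*k^2 - 2.53*k + 2.9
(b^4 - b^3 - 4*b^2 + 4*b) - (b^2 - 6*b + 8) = b^4 - b^3 - 5*b^2 + 10*b - 8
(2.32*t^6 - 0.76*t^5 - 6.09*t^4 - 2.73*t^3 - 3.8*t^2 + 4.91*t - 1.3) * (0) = 0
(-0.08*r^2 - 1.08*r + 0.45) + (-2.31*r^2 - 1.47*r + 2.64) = -2.39*r^2 - 2.55*r + 3.09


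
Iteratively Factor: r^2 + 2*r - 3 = (r - 1)*(r + 3)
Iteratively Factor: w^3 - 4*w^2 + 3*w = (w - 1)*(w^2 - 3*w) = (w - 3)*(w - 1)*(w)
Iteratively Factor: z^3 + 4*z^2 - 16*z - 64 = (z + 4)*(z^2 - 16) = (z - 4)*(z + 4)*(z + 4)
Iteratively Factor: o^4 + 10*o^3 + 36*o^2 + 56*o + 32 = (o + 4)*(o^3 + 6*o^2 + 12*o + 8) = (o + 2)*(o + 4)*(o^2 + 4*o + 4) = (o + 2)^2*(o + 4)*(o + 2)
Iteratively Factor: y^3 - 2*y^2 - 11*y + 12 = (y + 3)*(y^2 - 5*y + 4) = (y - 4)*(y + 3)*(y - 1)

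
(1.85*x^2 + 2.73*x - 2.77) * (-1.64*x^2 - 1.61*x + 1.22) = -3.034*x^4 - 7.4557*x^3 + 2.4045*x^2 + 7.7903*x - 3.3794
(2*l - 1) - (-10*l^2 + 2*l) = 10*l^2 - 1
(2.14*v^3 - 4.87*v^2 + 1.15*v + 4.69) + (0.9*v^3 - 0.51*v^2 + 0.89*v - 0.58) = 3.04*v^3 - 5.38*v^2 + 2.04*v + 4.11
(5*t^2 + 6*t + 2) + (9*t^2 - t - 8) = 14*t^2 + 5*t - 6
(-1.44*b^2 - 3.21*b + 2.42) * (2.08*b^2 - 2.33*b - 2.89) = -2.9952*b^4 - 3.3216*b^3 + 16.6745*b^2 + 3.6383*b - 6.9938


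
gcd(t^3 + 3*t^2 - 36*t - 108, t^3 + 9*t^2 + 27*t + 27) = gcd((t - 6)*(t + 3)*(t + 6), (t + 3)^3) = t + 3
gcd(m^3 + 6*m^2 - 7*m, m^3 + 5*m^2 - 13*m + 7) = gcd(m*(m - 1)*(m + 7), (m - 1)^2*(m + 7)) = m^2 + 6*m - 7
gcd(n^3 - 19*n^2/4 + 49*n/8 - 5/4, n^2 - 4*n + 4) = n - 2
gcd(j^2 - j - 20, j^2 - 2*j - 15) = j - 5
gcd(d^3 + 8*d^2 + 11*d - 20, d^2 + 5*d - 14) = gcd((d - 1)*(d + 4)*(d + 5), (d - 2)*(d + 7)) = 1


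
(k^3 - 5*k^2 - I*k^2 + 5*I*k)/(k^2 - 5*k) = k - I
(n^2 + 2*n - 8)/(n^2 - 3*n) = (n^2 + 2*n - 8)/(n*(n - 3))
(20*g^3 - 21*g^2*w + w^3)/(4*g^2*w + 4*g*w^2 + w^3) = (20*g^3 - 21*g^2*w + w^3)/(w*(4*g^2 + 4*g*w + w^2))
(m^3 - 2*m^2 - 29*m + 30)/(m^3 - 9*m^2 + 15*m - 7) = (m^2 - m - 30)/(m^2 - 8*m + 7)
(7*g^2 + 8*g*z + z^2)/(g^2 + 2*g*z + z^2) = (7*g + z)/(g + z)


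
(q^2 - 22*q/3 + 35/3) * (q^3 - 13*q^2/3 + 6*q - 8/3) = q^5 - 35*q^4/3 + 445*q^3/9 - 875*q^2/9 + 806*q/9 - 280/9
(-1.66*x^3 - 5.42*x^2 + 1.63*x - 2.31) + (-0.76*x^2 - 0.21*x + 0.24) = -1.66*x^3 - 6.18*x^2 + 1.42*x - 2.07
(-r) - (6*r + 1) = -7*r - 1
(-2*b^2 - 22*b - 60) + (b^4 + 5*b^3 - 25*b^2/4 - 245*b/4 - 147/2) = b^4 + 5*b^3 - 33*b^2/4 - 333*b/4 - 267/2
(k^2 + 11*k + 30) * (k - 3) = k^3 + 8*k^2 - 3*k - 90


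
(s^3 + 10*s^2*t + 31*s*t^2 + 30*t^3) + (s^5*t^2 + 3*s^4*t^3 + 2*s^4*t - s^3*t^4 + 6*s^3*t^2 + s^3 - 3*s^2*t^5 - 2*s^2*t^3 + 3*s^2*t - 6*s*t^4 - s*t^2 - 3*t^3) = s^5*t^2 + 3*s^4*t^3 + 2*s^4*t - s^3*t^4 + 6*s^3*t^2 + 2*s^3 - 3*s^2*t^5 - 2*s^2*t^3 + 13*s^2*t - 6*s*t^4 + 30*s*t^2 + 27*t^3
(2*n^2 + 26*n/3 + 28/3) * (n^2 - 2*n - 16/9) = 2*n^4 + 14*n^3/3 - 104*n^2/9 - 920*n/27 - 448/27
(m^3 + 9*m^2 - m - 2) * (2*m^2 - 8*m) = 2*m^5 + 10*m^4 - 74*m^3 + 4*m^2 + 16*m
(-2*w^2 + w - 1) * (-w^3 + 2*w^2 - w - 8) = 2*w^5 - 5*w^4 + 5*w^3 + 13*w^2 - 7*w + 8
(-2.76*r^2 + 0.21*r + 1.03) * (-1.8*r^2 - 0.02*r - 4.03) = 4.968*r^4 - 0.3228*r^3 + 9.2646*r^2 - 0.8669*r - 4.1509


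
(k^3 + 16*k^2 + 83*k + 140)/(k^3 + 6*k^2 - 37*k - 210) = (k + 4)/(k - 6)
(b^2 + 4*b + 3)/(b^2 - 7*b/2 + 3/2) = 2*(b^2 + 4*b + 3)/(2*b^2 - 7*b + 3)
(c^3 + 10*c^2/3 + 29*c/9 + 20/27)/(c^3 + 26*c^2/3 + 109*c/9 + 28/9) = (c + 5/3)/(c + 7)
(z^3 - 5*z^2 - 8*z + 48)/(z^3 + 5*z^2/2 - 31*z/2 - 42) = 2*(z - 4)/(2*z + 7)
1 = 1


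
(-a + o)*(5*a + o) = -5*a^2 + 4*a*o + o^2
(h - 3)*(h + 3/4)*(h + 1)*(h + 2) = h^4 + 3*h^3/4 - 7*h^2 - 45*h/4 - 9/2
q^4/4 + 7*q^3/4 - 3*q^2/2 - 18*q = q*(q/4 + 1)*(q - 3)*(q + 6)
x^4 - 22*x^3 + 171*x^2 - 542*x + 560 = (x - 8)*(x - 7)*(x - 5)*(x - 2)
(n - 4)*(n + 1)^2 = n^3 - 2*n^2 - 7*n - 4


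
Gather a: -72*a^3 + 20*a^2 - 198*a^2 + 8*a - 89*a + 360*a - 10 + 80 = -72*a^3 - 178*a^2 + 279*a + 70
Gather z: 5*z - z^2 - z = -z^2 + 4*z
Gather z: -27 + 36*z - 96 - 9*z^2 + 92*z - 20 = -9*z^2 + 128*z - 143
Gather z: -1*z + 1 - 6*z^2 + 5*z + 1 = -6*z^2 + 4*z + 2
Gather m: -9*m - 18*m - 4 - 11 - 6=-27*m - 21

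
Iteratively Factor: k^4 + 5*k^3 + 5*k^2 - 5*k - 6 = (k + 2)*(k^3 + 3*k^2 - k - 3) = (k + 2)*(k + 3)*(k^2 - 1) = (k - 1)*(k + 2)*(k + 3)*(k + 1)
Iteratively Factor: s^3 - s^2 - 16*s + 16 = (s - 1)*(s^2 - 16) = (s - 1)*(s + 4)*(s - 4)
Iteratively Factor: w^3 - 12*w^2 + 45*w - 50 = (w - 5)*(w^2 - 7*w + 10) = (w - 5)*(w - 2)*(w - 5)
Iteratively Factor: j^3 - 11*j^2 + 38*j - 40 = (j - 2)*(j^2 - 9*j + 20) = (j - 4)*(j - 2)*(j - 5)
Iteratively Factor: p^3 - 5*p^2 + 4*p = (p - 1)*(p^2 - 4*p) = (p - 4)*(p - 1)*(p)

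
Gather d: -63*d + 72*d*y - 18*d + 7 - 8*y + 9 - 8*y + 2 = d*(72*y - 81) - 16*y + 18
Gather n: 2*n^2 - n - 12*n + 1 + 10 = 2*n^2 - 13*n + 11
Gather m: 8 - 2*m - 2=6 - 2*m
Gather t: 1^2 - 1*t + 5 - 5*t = 6 - 6*t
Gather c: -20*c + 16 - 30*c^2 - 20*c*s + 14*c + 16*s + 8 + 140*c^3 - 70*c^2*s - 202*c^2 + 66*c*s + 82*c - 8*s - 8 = 140*c^3 + c^2*(-70*s - 232) + c*(46*s + 76) + 8*s + 16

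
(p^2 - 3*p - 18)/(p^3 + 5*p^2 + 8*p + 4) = (p^2 - 3*p - 18)/(p^3 + 5*p^2 + 8*p + 4)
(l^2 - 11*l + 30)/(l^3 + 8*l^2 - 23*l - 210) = (l - 6)/(l^2 + 13*l + 42)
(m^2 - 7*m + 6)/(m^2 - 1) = (m - 6)/(m + 1)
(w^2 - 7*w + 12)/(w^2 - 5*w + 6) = (w - 4)/(w - 2)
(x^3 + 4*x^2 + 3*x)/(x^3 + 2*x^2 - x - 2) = x*(x + 3)/(x^2 + x - 2)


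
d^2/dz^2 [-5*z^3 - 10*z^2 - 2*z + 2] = -30*z - 20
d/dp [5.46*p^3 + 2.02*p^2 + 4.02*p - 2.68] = 16.38*p^2 + 4.04*p + 4.02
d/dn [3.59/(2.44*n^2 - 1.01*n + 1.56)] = (3.6259 - 17.5192*n)/(2.44*n^2 - 1.01*n + 1.56)^2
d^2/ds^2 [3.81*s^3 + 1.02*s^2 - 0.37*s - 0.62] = 22.86*s + 2.04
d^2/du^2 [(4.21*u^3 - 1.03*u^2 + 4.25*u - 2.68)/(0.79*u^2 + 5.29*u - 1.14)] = (-2.8421709430404e-14*u^4 + 257.12297*u^3 - 167.934192*u^2 - 11.406732*u - 106.239068)/(0.493039*u^6 + 9.904467*u^5 + 64.187895*u^4 + 119.450845*u^3 - 92.62557*u^2 + 20.624652*u - 1.481544)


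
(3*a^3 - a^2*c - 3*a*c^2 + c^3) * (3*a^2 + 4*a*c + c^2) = 9*a^5 + 9*a^4*c - 10*a^3*c^2 - 10*a^2*c^3 + a*c^4 + c^5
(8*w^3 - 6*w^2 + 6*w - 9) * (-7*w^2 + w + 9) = -56*w^5 + 50*w^4 + 24*w^3 + 15*w^2 + 45*w - 81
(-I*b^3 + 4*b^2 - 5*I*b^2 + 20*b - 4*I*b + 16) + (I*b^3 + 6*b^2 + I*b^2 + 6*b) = 10*b^2 - 4*I*b^2 + 26*b - 4*I*b + 16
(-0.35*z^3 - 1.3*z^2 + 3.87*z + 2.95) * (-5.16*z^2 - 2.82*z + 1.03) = 1.806*z^5 + 7.695*z^4 - 16.6637*z^3 - 27.4744*z^2 - 4.3329*z + 3.0385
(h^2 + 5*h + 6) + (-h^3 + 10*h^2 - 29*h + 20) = -h^3 + 11*h^2 - 24*h + 26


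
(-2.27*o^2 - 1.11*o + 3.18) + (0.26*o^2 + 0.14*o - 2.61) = -2.01*o^2 - 0.97*o + 0.57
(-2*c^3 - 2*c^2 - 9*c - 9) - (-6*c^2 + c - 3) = -2*c^3 + 4*c^2 - 10*c - 6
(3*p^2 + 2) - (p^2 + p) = 2*p^2 - p + 2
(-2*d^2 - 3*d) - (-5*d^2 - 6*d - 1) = 3*d^2 + 3*d + 1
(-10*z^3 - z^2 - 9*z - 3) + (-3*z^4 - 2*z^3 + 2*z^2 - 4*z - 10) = -3*z^4 - 12*z^3 + z^2 - 13*z - 13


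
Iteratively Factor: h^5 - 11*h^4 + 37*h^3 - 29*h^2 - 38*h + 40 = (h - 1)*(h^4 - 10*h^3 + 27*h^2 - 2*h - 40) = (h - 5)*(h - 1)*(h^3 - 5*h^2 + 2*h + 8) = (h - 5)*(h - 2)*(h - 1)*(h^2 - 3*h - 4) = (h - 5)*(h - 4)*(h - 2)*(h - 1)*(h + 1)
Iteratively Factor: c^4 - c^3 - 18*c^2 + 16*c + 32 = (c - 2)*(c^3 + c^2 - 16*c - 16) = (c - 4)*(c - 2)*(c^2 + 5*c + 4) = (c - 4)*(c - 2)*(c + 4)*(c + 1)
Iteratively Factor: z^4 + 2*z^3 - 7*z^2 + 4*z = (z + 4)*(z^3 - 2*z^2 + z) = z*(z + 4)*(z^2 - 2*z + 1) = z*(z - 1)*(z + 4)*(z - 1)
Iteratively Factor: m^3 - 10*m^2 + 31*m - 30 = (m - 5)*(m^2 - 5*m + 6) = (m - 5)*(m - 3)*(m - 2)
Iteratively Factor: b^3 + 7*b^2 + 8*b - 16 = (b + 4)*(b^2 + 3*b - 4) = (b + 4)^2*(b - 1)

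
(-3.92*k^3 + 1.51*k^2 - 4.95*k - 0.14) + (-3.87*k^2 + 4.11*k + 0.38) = -3.92*k^3 - 2.36*k^2 - 0.84*k + 0.24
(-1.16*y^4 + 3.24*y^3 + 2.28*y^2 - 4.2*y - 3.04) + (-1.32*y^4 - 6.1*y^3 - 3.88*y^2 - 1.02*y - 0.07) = -2.48*y^4 - 2.86*y^3 - 1.6*y^2 - 5.22*y - 3.11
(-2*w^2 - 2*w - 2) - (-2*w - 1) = -2*w^2 - 1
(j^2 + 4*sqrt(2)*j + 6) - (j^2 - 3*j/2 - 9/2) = 3*j/2 + 4*sqrt(2)*j + 21/2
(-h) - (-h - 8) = 8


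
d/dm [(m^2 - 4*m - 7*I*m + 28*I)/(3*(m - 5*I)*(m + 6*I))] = (m^2*(4 + 8*I) + m*(60 - 56*I) - 92 - 210*I)/(3*m^4 + 6*I*m^3 + 177*m^2 + 180*I*m + 2700)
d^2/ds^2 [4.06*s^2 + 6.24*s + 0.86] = 8.12000000000000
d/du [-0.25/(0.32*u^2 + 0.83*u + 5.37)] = (0.16*u + 0.2075)/(0.32*u^2 + 0.83*u + 5.37)^2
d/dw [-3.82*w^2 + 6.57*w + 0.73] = 6.57 - 7.64*w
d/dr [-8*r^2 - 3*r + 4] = -16*r - 3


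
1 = 1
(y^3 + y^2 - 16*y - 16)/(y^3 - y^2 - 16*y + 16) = (y + 1)/(y - 1)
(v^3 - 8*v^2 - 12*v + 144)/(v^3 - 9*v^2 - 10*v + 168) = (v - 6)/(v - 7)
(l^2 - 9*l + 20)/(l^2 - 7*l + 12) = (l - 5)/(l - 3)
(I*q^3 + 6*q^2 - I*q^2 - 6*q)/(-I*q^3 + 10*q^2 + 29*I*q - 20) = q*(-I*q^2 - 6*q + I*q + 6)/(I*q^3 - 10*q^2 - 29*I*q + 20)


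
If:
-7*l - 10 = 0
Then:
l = -10/7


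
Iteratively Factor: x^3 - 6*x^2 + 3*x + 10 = (x + 1)*(x^2 - 7*x + 10) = (x - 2)*(x + 1)*(x - 5)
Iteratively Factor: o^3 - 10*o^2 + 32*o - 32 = (o - 4)*(o^2 - 6*o + 8) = (o - 4)^2*(o - 2)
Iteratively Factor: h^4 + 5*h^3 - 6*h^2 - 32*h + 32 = (h + 4)*(h^3 + h^2 - 10*h + 8) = (h - 2)*(h + 4)*(h^2 + 3*h - 4) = (h - 2)*(h + 4)^2*(h - 1)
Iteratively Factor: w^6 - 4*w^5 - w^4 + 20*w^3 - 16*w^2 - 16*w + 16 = (w - 1)*(w^5 - 3*w^4 - 4*w^3 + 16*w^2 - 16) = (w - 1)*(w + 1)*(w^4 - 4*w^3 + 16*w - 16) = (w - 2)*(w - 1)*(w + 1)*(w^3 - 2*w^2 - 4*w + 8) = (w - 2)^2*(w - 1)*(w + 1)*(w^2 - 4) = (w - 2)^3*(w - 1)*(w + 1)*(w + 2)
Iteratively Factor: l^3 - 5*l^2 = (l)*(l^2 - 5*l) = l*(l - 5)*(l)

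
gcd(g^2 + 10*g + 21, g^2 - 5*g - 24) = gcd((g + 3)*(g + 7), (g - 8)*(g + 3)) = g + 3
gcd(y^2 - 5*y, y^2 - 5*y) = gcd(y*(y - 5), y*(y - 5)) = y^2 - 5*y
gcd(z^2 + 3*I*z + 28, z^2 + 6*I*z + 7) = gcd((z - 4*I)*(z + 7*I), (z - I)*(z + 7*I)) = z + 7*I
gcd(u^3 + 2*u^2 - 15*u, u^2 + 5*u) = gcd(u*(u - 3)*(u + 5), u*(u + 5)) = u^2 + 5*u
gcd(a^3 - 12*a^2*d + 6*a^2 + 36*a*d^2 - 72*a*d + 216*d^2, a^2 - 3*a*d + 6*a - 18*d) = a + 6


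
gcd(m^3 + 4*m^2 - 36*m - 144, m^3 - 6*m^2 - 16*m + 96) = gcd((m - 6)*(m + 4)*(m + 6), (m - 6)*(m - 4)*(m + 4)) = m^2 - 2*m - 24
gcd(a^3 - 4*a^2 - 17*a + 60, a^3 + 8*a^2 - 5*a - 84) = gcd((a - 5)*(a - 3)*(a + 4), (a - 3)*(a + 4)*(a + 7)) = a^2 + a - 12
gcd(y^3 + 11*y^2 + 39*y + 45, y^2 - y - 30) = y + 5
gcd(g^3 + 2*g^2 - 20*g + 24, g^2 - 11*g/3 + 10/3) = g - 2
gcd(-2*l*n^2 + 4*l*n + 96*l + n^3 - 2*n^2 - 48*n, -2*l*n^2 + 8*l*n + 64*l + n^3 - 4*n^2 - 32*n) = 2*l*n - 16*l - n^2 + 8*n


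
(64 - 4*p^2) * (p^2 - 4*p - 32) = -4*p^4 + 16*p^3 + 192*p^2 - 256*p - 2048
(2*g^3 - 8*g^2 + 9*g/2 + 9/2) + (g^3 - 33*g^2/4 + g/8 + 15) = 3*g^3 - 65*g^2/4 + 37*g/8 + 39/2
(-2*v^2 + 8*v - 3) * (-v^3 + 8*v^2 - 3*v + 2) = 2*v^5 - 24*v^4 + 73*v^3 - 52*v^2 + 25*v - 6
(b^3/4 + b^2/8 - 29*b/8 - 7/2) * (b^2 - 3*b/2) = b^5/4 - b^4/4 - 61*b^3/16 + 31*b^2/16 + 21*b/4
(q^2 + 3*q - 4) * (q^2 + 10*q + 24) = q^4 + 13*q^3 + 50*q^2 + 32*q - 96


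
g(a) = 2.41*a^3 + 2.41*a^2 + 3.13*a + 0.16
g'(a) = 7.23*a^2 + 4.82*a + 3.13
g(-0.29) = -0.60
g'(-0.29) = 2.34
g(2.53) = 62.53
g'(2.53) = 61.60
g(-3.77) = -106.52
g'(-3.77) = 87.72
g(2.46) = 58.32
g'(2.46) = 58.74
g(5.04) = 385.69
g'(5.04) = 211.08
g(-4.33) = -163.86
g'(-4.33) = 117.81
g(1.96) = 33.70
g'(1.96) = 40.35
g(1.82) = 28.37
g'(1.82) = 35.85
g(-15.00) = -7638.29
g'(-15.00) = 1557.58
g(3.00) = 96.31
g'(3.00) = 82.66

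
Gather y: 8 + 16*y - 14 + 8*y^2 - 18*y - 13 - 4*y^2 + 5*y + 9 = 4*y^2 + 3*y - 10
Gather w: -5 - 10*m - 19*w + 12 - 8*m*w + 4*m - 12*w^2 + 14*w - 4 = -6*m - 12*w^2 + w*(-8*m - 5) + 3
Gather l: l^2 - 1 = l^2 - 1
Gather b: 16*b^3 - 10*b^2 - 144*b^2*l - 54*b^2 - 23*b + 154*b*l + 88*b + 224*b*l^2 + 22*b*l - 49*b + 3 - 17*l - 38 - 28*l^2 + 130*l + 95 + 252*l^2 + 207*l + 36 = 16*b^3 + b^2*(-144*l - 64) + b*(224*l^2 + 176*l + 16) + 224*l^2 + 320*l + 96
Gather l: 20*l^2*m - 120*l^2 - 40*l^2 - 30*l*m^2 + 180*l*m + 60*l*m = l^2*(20*m - 160) + l*(-30*m^2 + 240*m)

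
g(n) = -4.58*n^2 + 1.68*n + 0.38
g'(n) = 1.68 - 9.16*n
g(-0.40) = -1.02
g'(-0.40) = 5.34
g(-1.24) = -8.75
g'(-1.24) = 13.04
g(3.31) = -44.24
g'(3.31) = -28.64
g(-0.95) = -5.35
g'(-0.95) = 10.38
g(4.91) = -101.79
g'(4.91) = -43.30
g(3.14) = -39.50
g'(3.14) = -27.08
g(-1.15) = -7.61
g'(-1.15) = 12.21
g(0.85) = -1.50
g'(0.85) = -6.11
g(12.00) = -638.98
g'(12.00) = -108.24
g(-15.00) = -1055.32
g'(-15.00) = 139.08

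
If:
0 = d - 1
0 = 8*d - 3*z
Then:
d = 1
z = 8/3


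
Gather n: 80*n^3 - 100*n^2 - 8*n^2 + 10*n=80*n^3 - 108*n^2 + 10*n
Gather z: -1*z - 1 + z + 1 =0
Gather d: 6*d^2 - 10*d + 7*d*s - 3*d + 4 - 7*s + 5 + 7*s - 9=6*d^2 + d*(7*s - 13)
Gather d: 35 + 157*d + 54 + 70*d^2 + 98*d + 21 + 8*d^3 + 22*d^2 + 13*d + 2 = 8*d^3 + 92*d^2 + 268*d + 112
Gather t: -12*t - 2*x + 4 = -12*t - 2*x + 4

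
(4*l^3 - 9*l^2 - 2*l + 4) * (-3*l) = -12*l^4 + 27*l^3 + 6*l^2 - 12*l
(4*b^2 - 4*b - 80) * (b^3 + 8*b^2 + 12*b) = 4*b^5 + 28*b^4 - 64*b^3 - 688*b^2 - 960*b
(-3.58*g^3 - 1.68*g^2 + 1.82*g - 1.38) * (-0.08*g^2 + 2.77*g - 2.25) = 0.2864*g^5 - 9.7822*g^4 + 3.2558*g^3 + 8.9318*g^2 - 7.9176*g + 3.105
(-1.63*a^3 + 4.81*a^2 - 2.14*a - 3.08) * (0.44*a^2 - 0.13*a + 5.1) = -0.7172*a^5 + 2.3283*a^4 - 9.8799*a^3 + 23.454*a^2 - 10.5136*a - 15.708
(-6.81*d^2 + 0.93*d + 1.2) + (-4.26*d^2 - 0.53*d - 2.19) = -11.07*d^2 + 0.4*d - 0.99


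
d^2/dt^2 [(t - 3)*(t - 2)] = 2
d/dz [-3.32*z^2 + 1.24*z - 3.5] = 1.24 - 6.64*z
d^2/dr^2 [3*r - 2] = 0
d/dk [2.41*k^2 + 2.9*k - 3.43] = 4.82*k + 2.9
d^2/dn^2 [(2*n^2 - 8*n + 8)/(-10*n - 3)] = -2116/(1000*n^3 + 900*n^2 + 270*n + 27)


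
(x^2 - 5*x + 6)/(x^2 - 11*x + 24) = (x - 2)/(x - 8)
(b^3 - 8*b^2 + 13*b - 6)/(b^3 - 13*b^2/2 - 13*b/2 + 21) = 2*(b^3 - 8*b^2 + 13*b - 6)/(2*b^3 - 13*b^2 - 13*b + 42)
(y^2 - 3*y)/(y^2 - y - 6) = y/(y + 2)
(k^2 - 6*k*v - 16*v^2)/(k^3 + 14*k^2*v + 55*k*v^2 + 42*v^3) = (k^2 - 6*k*v - 16*v^2)/(k^3 + 14*k^2*v + 55*k*v^2 + 42*v^3)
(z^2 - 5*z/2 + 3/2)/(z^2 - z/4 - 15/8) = 4*(z - 1)/(4*z + 5)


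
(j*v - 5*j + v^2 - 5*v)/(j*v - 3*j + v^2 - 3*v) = (v - 5)/(v - 3)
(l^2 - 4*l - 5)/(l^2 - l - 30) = (-l^2 + 4*l + 5)/(-l^2 + l + 30)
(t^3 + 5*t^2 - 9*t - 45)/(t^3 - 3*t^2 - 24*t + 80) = (t^2 - 9)/(t^2 - 8*t + 16)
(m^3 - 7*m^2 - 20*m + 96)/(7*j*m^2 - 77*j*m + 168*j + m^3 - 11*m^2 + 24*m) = (m + 4)/(7*j + m)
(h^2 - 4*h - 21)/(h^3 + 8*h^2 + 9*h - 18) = (h - 7)/(h^2 + 5*h - 6)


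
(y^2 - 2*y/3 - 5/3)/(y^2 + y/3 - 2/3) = (3*y - 5)/(3*y - 2)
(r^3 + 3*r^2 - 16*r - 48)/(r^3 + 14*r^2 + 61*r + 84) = (r - 4)/(r + 7)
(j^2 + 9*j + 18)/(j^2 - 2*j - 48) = (j + 3)/(j - 8)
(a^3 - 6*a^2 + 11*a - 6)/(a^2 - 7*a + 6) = (a^2 - 5*a + 6)/(a - 6)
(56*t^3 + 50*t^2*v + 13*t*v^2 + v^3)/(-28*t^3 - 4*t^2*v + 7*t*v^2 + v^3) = (-4*t - v)/(2*t - v)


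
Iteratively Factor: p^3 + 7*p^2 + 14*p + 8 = (p + 4)*(p^2 + 3*p + 2) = (p + 1)*(p + 4)*(p + 2)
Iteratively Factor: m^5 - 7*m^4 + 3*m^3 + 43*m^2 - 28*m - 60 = (m + 2)*(m^4 - 9*m^3 + 21*m^2 + m - 30) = (m - 3)*(m + 2)*(m^3 - 6*m^2 + 3*m + 10) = (m - 3)*(m - 2)*(m + 2)*(m^2 - 4*m - 5) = (m - 3)*(m - 2)*(m + 1)*(m + 2)*(m - 5)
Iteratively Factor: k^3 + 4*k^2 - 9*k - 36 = (k - 3)*(k^2 + 7*k + 12) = (k - 3)*(k + 4)*(k + 3)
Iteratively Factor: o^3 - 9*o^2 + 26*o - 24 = (o - 4)*(o^2 - 5*o + 6) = (o - 4)*(o - 2)*(o - 3)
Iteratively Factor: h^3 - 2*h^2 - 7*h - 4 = (h + 1)*(h^2 - 3*h - 4) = (h - 4)*(h + 1)*(h + 1)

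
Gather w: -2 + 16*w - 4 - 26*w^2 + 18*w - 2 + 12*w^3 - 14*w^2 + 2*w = 12*w^3 - 40*w^2 + 36*w - 8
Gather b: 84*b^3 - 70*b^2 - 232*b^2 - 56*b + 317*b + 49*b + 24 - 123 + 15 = 84*b^3 - 302*b^2 + 310*b - 84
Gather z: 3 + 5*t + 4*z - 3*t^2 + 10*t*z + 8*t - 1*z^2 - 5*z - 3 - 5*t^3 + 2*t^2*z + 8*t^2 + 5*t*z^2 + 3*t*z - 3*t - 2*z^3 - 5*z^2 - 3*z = -5*t^3 + 5*t^2 + 10*t - 2*z^3 + z^2*(5*t - 6) + z*(2*t^2 + 13*t - 4)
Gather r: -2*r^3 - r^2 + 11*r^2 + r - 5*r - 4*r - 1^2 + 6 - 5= -2*r^3 + 10*r^2 - 8*r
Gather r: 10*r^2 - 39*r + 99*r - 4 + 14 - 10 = 10*r^2 + 60*r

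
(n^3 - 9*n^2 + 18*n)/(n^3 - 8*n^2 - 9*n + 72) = n*(n - 6)/(n^2 - 5*n - 24)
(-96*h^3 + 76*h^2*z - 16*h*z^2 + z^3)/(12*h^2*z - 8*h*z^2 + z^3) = (-8*h + z)/z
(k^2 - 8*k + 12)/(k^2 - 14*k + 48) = (k - 2)/(k - 8)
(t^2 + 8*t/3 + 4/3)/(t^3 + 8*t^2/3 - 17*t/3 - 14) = (3*t + 2)/(3*t^2 + 2*t - 21)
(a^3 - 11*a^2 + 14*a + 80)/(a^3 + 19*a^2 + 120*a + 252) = (a^3 - 11*a^2 + 14*a + 80)/(a^3 + 19*a^2 + 120*a + 252)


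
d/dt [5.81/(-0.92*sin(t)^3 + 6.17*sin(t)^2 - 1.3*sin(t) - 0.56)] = (16.0356*sin(t)^2 - 71.6954*sin(t) + 7.553)*cos(t)/(0.92*sin(t)^3 - 6.17*sin(t)^2 + 1.3*sin(t) + 0.56)^2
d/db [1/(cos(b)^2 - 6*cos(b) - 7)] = 2*(cos(b) - 3)*sin(b)/(sin(b)^2 + 6*cos(b) + 6)^2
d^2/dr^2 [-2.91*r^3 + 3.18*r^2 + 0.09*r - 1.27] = 6.36 - 17.46*r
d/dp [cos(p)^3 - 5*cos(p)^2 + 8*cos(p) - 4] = (-3*cos(p)^2 + 10*cos(p) - 8)*sin(p)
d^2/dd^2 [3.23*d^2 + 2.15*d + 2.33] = 6.46000000000000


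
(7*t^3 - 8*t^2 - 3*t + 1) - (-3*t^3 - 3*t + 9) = 10*t^3 - 8*t^2 - 8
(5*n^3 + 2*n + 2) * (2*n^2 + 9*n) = 10*n^5 + 45*n^4 + 4*n^3 + 22*n^2 + 18*n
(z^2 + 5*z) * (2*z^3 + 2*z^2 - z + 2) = 2*z^5 + 12*z^4 + 9*z^3 - 3*z^2 + 10*z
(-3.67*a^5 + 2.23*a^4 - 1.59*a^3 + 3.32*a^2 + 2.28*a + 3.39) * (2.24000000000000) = -8.2208*a^5 + 4.9952*a^4 - 3.5616*a^3 + 7.4368*a^2 + 5.1072*a + 7.5936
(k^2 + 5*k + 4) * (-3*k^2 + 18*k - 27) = -3*k^4 + 3*k^3 + 51*k^2 - 63*k - 108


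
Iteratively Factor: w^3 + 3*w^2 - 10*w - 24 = (w + 4)*(w^2 - w - 6) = (w - 3)*(w + 4)*(w + 2)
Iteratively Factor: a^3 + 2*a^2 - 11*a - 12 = (a + 4)*(a^2 - 2*a - 3) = (a + 1)*(a + 4)*(a - 3)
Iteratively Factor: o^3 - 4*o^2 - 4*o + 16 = (o - 4)*(o^2 - 4) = (o - 4)*(o + 2)*(o - 2)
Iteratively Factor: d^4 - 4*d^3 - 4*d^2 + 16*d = (d + 2)*(d^3 - 6*d^2 + 8*d) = (d - 2)*(d + 2)*(d^2 - 4*d) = d*(d - 2)*(d + 2)*(d - 4)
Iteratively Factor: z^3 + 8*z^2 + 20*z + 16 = (z + 4)*(z^2 + 4*z + 4) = (z + 2)*(z + 4)*(z + 2)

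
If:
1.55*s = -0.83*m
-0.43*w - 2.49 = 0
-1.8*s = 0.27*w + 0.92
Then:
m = -0.67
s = 0.36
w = -5.79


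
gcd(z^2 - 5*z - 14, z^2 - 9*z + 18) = 1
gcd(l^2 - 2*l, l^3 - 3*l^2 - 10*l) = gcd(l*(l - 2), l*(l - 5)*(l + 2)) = l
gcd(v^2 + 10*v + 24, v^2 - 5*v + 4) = 1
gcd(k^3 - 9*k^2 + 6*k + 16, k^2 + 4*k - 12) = k - 2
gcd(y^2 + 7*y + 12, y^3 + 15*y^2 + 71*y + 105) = y + 3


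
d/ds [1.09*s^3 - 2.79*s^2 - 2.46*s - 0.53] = 3.27*s^2 - 5.58*s - 2.46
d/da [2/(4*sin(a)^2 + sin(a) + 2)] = -2*(8*sin(a) + 1)*cos(a)/(4*sin(a)^2 + sin(a) + 2)^2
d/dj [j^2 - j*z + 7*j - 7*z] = 2*j - z + 7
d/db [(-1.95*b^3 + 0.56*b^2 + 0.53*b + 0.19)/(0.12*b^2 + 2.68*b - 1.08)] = (-0.234*b^4 - 10.452*b^3 + 7.7552*b^2 - 1.2552*b - 1.0816)/(0.0144*b^4 + 0.6432*b^3 + 6.9232*b^2 - 5.7888*b + 1.1664)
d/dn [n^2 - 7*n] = 2*n - 7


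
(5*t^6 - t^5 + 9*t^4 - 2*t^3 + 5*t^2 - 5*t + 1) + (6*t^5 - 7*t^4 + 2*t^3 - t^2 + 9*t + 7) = 5*t^6 + 5*t^5 + 2*t^4 + 4*t^2 + 4*t + 8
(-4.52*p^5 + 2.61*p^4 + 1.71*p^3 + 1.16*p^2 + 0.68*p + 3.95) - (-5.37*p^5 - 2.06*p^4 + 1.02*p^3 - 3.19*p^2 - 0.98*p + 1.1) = 0.850000000000001*p^5 + 4.67*p^4 + 0.69*p^3 + 4.35*p^2 + 1.66*p + 2.85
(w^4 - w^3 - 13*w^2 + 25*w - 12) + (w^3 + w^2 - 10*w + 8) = w^4 - 12*w^2 + 15*w - 4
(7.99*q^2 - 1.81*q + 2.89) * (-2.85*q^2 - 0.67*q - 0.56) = -22.7715*q^4 - 0.194800000000001*q^3 - 11.4982*q^2 - 0.9227*q - 1.6184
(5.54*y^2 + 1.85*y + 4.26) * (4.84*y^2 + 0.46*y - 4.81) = 26.8136*y^4 + 11.5024*y^3 - 5.178*y^2 - 6.9389*y - 20.4906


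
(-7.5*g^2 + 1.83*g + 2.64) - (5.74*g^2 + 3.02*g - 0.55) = -13.24*g^2 - 1.19*g + 3.19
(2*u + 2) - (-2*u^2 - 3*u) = 2*u^2 + 5*u + 2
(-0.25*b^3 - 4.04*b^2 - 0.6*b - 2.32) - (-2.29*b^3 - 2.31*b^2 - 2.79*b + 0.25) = 2.04*b^3 - 1.73*b^2 + 2.19*b - 2.57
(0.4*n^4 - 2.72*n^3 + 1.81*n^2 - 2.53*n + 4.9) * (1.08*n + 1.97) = 0.432*n^5 - 2.1496*n^4 - 3.4036*n^3 + 0.8333*n^2 + 0.307900000000001*n + 9.653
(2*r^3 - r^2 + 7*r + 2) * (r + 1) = 2*r^4 + r^3 + 6*r^2 + 9*r + 2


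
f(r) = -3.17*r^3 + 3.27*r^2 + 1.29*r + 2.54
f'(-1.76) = -39.68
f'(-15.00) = -2236.56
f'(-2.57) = -78.33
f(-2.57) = 74.63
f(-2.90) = 103.61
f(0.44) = 3.47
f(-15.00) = 11417.69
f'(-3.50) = -138.10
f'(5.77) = -277.59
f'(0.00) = 1.29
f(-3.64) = 194.06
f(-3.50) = 174.00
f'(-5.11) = -280.46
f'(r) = -9.51*r^2 + 6.54*r + 1.29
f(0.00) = 2.54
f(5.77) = -490.11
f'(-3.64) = -148.52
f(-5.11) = 504.32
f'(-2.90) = -97.66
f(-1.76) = 27.68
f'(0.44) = 2.33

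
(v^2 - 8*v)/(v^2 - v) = (v - 8)/(v - 1)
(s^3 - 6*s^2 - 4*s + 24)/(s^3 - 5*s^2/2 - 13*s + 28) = 2*(s^2 - 4*s - 12)/(2*s^2 - s - 28)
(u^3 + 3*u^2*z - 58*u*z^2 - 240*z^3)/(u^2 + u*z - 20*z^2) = (-u^2 + 2*u*z + 48*z^2)/(-u + 4*z)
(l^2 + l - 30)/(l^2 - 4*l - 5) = (l + 6)/(l + 1)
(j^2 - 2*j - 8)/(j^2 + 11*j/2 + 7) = 2*(j - 4)/(2*j + 7)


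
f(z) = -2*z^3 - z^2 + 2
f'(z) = -6*z^2 - 2*z = 2*z*(-3*z - 1)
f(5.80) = -421.86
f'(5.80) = -213.44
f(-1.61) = 7.75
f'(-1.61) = -12.33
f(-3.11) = 52.49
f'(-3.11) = -51.81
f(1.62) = -9.13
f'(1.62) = -18.99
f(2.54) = -37.23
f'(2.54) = -43.79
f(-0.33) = 1.96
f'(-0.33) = 0.01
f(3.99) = -140.96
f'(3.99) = -103.50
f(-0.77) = 2.32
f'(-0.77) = -2.02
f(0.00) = 2.00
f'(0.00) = 0.00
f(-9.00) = 1379.00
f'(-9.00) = -468.00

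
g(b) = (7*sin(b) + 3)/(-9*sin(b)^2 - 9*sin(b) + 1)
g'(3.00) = -210.25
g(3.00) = -8.88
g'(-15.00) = -2.09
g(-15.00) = -0.51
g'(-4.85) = 0.07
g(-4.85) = -0.59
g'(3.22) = -11.05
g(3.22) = 1.49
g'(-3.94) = -0.72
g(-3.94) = -0.80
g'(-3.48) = -6.25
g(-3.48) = -1.79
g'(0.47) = 2.63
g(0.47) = -1.25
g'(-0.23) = 3.64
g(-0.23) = 0.54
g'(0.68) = 1.07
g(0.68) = -0.90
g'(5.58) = 2.08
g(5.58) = -0.50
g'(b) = (18*sin(b)*cos(b) + 9*cos(b))*(7*sin(b) + 3)/(-9*sin(b)^2 - 9*sin(b) + 1)^2 + 7*cos(b)/(-9*sin(b)^2 - 9*sin(b) + 1) = (63*sin(b)^2 + 54*sin(b) + 34)*cos(b)/(9*sin(b)^2 + 9*sin(b) - 1)^2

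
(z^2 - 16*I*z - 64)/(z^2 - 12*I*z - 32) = (z - 8*I)/(z - 4*I)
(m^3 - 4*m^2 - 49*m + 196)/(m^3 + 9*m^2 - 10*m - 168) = (m - 7)/(m + 6)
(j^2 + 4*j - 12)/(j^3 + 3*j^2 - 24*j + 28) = (j + 6)/(j^2 + 5*j - 14)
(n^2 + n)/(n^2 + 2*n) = (n + 1)/(n + 2)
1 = 1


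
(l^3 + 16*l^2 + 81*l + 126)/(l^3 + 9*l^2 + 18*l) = (l + 7)/l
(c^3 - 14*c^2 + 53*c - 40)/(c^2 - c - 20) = (c^2 - 9*c + 8)/(c + 4)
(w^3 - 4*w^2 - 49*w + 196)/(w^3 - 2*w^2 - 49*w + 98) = (w - 4)/(w - 2)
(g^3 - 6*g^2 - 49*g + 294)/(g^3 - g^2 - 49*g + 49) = (g - 6)/(g - 1)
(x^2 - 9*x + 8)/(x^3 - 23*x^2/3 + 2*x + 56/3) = 3*(x^2 - 9*x + 8)/(3*x^3 - 23*x^2 + 6*x + 56)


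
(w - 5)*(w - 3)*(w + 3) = w^3 - 5*w^2 - 9*w + 45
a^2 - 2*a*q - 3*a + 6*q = (a - 3)*(a - 2*q)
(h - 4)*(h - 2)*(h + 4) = h^3 - 2*h^2 - 16*h + 32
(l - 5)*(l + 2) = l^2 - 3*l - 10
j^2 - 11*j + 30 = (j - 6)*(j - 5)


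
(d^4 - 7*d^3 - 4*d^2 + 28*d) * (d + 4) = d^5 - 3*d^4 - 32*d^3 + 12*d^2 + 112*d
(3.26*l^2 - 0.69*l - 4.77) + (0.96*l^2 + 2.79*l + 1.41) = 4.22*l^2 + 2.1*l - 3.36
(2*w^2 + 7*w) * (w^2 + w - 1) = 2*w^4 + 9*w^3 + 5*w^2 - 7*w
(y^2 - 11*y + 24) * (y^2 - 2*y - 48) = y^4 - 13*y^3 - 2*y^2 + 480*y - 1152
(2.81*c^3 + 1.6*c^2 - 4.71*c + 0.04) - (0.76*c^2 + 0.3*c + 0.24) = 2.81*c^3 + 0.84*c^2 - 5.01*c - 0.2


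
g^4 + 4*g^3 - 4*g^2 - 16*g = g*(g - 2)*(g + 2)*(g + 4)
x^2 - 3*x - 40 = (x - 8)*(x + 5)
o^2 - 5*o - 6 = (o - 6)*(o + 1)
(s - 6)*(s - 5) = s^2 - 11*s + 30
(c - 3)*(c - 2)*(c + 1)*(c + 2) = c^4 - 2*c^3 - 7*c^2 + 8*c + 12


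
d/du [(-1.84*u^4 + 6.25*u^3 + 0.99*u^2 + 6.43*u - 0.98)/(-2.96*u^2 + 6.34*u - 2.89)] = (10.8928*u^5 - 53.4968*u^4 + 100.5204*u^3 - 28.8781*u^2 - 11.5238*u - 12.3695)/(8.7616*u^4 - 37.5328*u^3 + 57.3044*u^2 - 36.6452*u + 8.3521)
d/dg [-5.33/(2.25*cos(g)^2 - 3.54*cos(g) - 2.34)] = (18.8682 - 23.985*cos(g))*sin(g)/(-2.25*cos(g)^2 + 3.54*cos(g) + 2.34)^2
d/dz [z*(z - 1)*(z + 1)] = 3*z^2 - 1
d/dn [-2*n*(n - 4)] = 8 - 4*n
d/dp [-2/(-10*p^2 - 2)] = -10*p/(5*p^2 + 1)^2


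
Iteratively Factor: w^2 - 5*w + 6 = (w - 2)*(w - 3)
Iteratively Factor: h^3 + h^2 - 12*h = (h)*(h^2 + h - 12) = h*(h + 4)*(h - 3)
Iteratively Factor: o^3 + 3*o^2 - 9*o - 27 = (o + 3)*(o^2 - 9) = (o - 3)*(o + 3)*(o + 3)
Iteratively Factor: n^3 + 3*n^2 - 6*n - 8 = (n - 2)*(n^2 + 5*n + 4) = (n - 2)*(n + 1)*(n + 4)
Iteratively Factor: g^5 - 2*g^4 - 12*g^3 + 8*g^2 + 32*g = (g - 4)*(g^4 + 2*g^3 - 4*g^2 - 8*g) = g*(g - 4)*(g^3 + 2*g^2 - 4*g - 8) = g*(g - 4)*(g + 2)*(g^2 - 4) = g*(g - 4)*(g - 2)*(g + 2)*(g + 2)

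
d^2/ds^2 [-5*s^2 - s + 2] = -10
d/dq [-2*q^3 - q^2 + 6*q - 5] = -6*q^2 - 2*q + 6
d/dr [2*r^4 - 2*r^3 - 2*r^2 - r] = 8*r^3 - 6*r^2 - 4*r - 1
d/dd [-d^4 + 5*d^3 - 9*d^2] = d*(-4*d^2 + 15*d - 18)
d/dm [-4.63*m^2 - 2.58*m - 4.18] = -9.26*m - 2.58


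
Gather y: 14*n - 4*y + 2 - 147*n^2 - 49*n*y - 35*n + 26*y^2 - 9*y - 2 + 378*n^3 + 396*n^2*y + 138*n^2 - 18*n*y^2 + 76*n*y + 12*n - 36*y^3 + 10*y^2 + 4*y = 378*n^3 - 9*n^2 - 9*n - 36*y^3 + y^2*(36 - 18*n) + y*(396*n^2 + 27*n - 9)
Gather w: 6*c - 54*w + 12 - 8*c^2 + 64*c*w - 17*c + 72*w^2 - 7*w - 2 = -8*c^2 - 11*c + 72*w^2 + w*(64*c - 61) + 10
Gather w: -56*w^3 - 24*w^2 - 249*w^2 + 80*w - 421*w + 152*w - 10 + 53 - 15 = -56*w^3 - 273*w^2 - 189*w + 28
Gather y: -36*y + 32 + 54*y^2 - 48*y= 54*y^2 - 84*y + 32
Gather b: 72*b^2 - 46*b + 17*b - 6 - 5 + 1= 72*b^2 - 29*b - 10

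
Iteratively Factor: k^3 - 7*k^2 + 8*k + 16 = (k + 1)*(k^2 - 8*k + 16) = (k - 4)*(k + 1)*(k - 4)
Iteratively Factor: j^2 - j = (j - 1)*(j)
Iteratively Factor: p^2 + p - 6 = (p + 3)*(p - 2)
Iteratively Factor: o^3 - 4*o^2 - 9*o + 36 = (o - 4)*(o^2 - 9) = (o - 4)*(o + 3)*(o - 3)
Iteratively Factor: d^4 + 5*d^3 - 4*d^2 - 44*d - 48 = (d - 3)*(d^3 + 8*d^2 + 20*d + 16) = (d - 3)*(d + 2)*(d^2 + 6*d + 8) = (d - 3)*(d + 2)*(d + 4)*(d + 2)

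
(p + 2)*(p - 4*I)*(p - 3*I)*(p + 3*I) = p^4 + 2*p^3 - 4*I*p^3 + 9*p^2 - 8*I*p^2 + 18*p - 36*I*p - 72*I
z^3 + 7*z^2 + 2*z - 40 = (z - 2)*(z + 4)*(z + 5)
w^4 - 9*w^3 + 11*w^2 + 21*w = w*(w - 7)*(w - 3)*(w + 1)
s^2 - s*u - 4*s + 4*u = (s - 4)*(s - u)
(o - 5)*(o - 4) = o^2 - 9*o + 20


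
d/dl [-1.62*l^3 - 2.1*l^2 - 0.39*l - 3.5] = -4.86*l^2 - 4.2*l - 0.39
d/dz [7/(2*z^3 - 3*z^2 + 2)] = 42*z*(1 - z)/(2*z^3 - 3*z^2 + 2)^2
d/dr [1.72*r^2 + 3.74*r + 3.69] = 3.44*r + 3.74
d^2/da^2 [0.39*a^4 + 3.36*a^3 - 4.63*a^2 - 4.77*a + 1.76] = 4.68*a^2 + 20.16*a - 9.26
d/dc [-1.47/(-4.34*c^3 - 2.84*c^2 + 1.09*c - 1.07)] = (-19.1394*c^2 - 8.3496*c + 1.6023)/(4.34*c^3 + 2.84*c^2 - 1.09*c + 1.07)^2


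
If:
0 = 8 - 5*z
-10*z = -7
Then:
No Solution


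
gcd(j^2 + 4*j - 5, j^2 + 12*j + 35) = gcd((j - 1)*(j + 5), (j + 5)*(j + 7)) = j + 5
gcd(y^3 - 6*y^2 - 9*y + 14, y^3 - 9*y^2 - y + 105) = y - 7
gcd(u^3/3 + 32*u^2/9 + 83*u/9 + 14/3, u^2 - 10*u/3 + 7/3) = 1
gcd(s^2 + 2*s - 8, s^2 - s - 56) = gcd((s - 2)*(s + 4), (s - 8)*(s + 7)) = 1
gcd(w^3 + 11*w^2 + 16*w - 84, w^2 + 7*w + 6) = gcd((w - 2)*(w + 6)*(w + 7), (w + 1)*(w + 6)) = w + 6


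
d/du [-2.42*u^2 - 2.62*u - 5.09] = -4.84*u - 2.62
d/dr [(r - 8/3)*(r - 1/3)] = 2*r - 3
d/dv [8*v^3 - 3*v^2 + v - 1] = 24*v^2 - 6*v + 1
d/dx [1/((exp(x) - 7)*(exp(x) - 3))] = 2*(5 - exp(x))*exp(x)/(exp(4*x) - 20*exp(3*x) + 142*exp(2*x) - 420*exp(x) + 441)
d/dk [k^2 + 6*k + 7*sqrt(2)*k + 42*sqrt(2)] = 2*k + 6 + 7*sqrt(2)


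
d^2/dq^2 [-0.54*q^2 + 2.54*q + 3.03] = -1.08000000000000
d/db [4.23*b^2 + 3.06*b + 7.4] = 8.46*b + 3.06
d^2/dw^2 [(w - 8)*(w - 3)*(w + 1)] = 6*w - 20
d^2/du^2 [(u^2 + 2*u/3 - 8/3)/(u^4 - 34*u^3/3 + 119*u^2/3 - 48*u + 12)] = 2*(81*u^8 - 810*u^7 + 45*u^6 + 29094*u^5 - 150828*u^4 + 359338*u^3 - 476052*u^2 + 356184*u - 117360)/(27*u^12 - 918*u^11 + 13617*u^10 - 116020*u^9 + 629241*u^8 - 2274294*u^7 + 5569487*u^6 - 9199872*u^5 + 10001340*u^4 - 6819552*u^3 + 2702160*u^2 - 559872*u + 46656)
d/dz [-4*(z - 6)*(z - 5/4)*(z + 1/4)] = -12*z^2 + 56*z - 91/4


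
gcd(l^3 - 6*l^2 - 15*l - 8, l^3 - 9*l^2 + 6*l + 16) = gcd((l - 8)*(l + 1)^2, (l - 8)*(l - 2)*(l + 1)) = l^2 - 7*l - 8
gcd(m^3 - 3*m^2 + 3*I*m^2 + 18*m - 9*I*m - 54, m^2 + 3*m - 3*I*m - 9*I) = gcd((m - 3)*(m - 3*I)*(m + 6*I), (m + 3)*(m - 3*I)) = m - 3*I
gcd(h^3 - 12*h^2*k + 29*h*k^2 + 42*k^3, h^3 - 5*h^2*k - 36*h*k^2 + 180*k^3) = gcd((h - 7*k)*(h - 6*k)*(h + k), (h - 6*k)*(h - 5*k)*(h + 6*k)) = h - 6*k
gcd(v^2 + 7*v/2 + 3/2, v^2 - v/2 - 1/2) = v + 1/2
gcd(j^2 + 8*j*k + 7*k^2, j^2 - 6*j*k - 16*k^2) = 1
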